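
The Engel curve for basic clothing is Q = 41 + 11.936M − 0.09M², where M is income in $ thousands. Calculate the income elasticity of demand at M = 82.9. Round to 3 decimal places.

At M = 82.9: Q = 411.9775.
dQ/dM = 11.936 − 0.18M = -2.98600.
η = (dQ/dM)·(M/Q) = -2.98600 × (82.9/411.9775) = -0.601.

-0.601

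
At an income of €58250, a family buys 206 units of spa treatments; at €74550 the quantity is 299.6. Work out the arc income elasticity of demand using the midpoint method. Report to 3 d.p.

ΔQ = 299.6 − 206 = 93.6; midpoint Q̄ = (206 + 299.6)/2 = 252.8.
ΔI = 74550 − 58250 = 16300; midpoint Ī = (58250 + 74550)/2 = 66400.
η = (ΔQ/Q̄) ÷ (ΔI/Ī) = (93.6/252.8) ÷ (16300/66400) = 1.508.

1.508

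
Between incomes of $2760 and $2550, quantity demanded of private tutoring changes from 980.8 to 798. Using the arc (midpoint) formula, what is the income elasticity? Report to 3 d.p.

ΔQ = 798 − 980.8 = -182.8; midpoint Q̄ = (980.8 + 798)/2 = 889.4.
ΔI = 2550 − 2760 = -210; midpoint Ī = (2760 + 2550)/2 = 2655.
η = (ΔQ/Q̄) ÷ (ΔI/Ī) = (-182.8/889.4) ÷ (-210/2655) = 2.599.

2.599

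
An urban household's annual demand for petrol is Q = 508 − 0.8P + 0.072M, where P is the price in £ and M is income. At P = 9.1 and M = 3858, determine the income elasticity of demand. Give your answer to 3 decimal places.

0.357

At P = 9.1, M = 3858: Q = 778.496.
Holding P constant, ∂Q/∂M = 0.072.
η_M = (∂Q/∂M)·(M/Q) = 0.072 × (3858/778.496) = 0.357.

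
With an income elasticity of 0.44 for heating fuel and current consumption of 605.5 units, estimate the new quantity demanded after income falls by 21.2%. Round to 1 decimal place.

%ΔQ ≈ η × %ΔI = 0.44 × (-21.2%) = -9.328%.
New Q ≈ 605.5 × (1 − 0.09328) = 549.0.

549.0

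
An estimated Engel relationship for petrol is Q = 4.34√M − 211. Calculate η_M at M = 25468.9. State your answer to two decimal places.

At M = 25468.9: Q = 481.620.
dQ/dM = 4.34/(2√M) = 0.0135974 at this income.
η = (dQ/dM)·(M/Q) = 0.0135974 × (25468.9/481.620) = 0.72.

0.72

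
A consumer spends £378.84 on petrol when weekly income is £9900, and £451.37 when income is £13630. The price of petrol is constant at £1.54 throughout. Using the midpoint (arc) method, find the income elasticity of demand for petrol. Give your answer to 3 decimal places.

With a constant price, Q₁ = 378.84/1.54 = 246.000 and Q₂ = 451.37/1.54 = 293.097 (equivalently, work directly with expenditure since P cancels).
Midpoint %ΔQ = (451.37 − 378.84)/415.11 = 0.17473; midpoint %ΔI = (13630 − 9900)/11765 = 0.31704.
η = 0.17473 / 0.31704 = 0.551.

0.551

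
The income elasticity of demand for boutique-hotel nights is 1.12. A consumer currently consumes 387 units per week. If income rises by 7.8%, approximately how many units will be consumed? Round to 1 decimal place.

%ΔQ ≈ η × %ΔI = 1.12 × 7.8% = 8.736%.
New Q ≈ 387 × (1 + 0.08736) = 420.8.

420.8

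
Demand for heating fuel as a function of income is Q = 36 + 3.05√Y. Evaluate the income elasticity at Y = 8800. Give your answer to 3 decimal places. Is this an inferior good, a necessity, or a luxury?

0.444 (necessity)

At Y = 8800: Q = 322.115.
dQ/dY = 3.05/(2√Y) = 0.0162566 at this income.
η = (dQ/dY)·(Y/Q) = 0.0162566 × (8800/322.115) = 0.444.
Since 0 < η < 1, the good is a necessity.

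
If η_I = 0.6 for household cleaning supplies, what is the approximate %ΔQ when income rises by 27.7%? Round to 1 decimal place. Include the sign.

16.6%

%ΔQ ≈ η × %ΔI = 0.6 × 27.7% = 16.6%.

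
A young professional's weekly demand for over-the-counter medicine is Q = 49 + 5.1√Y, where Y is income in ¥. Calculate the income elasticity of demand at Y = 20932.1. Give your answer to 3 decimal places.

0.469

At Y = 20932.1: Q = 786.864.
dQ/dY = 5.1/(2√Y) = 0.0176252 at this income.
η = (dQ/dY)·(Y/Q) = 0.0176252 × (20932.1/786.864) = 0.469.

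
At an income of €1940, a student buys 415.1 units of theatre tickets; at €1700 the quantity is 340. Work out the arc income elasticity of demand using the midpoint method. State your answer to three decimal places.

1.508

ΔQ = 340 − 415.1 = -75.1; midpoint Q̄ = (415.1 + 340)/2 = 377.55.
ΔI = 1700 − 1940 = -240; midpoint Ī = (1940 + 1700)/2 = 1820.
η = (ΔQ/Q̄) ÷ (ΔI/Ī) = (-75.1/377.55) ÷ (-240/1820) = 1.508.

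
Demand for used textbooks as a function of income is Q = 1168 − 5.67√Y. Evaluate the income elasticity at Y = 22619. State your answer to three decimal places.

-1.352

At Y = 22619: Q = 315.254.
dQ/dY = -5.67/(2√Y) = -0.0188502 at this income.
η = (dQ/dY)·(Y/Q) = -0.0188502 × (22619/315.254) = -1.352.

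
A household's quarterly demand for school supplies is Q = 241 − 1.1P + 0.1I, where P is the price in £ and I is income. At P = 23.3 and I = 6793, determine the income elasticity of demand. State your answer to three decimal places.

At P = 23.3, I = 6793: Q = 894.670.
Holding P constant, ∂Q/∂I = 0.1.
η_I = (∂Q/∂I)·(I/Q) = 0.1 × (6793/894.670) = 0.759.

0.759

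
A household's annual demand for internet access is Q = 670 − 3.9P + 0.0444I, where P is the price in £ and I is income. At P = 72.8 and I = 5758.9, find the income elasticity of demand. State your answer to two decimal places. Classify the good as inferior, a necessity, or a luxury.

0.40 (necessity)

At P = 72.8, I = 5758.9: Q = 641.775.
Holding P constant, ∂Q/∂I = 0.0444.
η_I = (∂Q/∂I)·(I/Q) = 0.0444 × (5758.9/641.775) = 0.40.
Since 0 < η < 1, this is a necessity.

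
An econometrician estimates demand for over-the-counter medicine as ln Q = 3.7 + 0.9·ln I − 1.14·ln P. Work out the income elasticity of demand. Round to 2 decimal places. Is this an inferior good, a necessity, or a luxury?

0.90 (necessity)

In a log-linear demand, the coefficient on ln I is the income elasticity.
So η = 0.90.
0 < η < 1 ⇒ necessity.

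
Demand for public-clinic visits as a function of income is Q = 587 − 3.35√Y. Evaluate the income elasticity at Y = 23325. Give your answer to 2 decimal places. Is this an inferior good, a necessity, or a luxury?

At Y = 23325: Q = 75.370.
dQ/dY = -3.35/(2√Y) = -0.0109674 at this income.
η = (dQ/dY)·(Y/Q) = -0.0109674 × (23325/75.370) = -3.39.
Since η < 0, the good is an inferior good.

-3.39 (inferior good)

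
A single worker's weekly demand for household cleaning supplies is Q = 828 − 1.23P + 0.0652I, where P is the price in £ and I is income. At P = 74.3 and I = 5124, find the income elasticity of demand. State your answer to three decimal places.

0.312

At P = 74.3, I = 5124: Q = 1070.696.
Holding P constant, ∂Q/∂I = 0.0652.
η_I = (∂Q/∂I)·(I/Q) = 0.0652 × (5124/1070.696) = 0.312.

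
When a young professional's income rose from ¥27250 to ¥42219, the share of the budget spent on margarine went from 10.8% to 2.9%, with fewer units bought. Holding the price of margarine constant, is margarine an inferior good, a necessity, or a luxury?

Quantity demanded falls as income rises, so η < 0.

inferior good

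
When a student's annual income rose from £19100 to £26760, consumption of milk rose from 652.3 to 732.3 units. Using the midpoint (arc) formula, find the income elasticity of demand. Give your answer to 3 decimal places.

0.346

ΔQ = 732.3 − 652.3 = 80; midpoint Q̄ = (652.3 + 732.3)/2 = 692.3.
ΔI = 26760 − 19100 = 7660; midpoint Ī = (19100 + 26760)/2 = 22930.
η = (ΔQ/Q̄) ÷ (ΔI/Ī) = (80/692.3) ÷ (7660/22930) = 0.346.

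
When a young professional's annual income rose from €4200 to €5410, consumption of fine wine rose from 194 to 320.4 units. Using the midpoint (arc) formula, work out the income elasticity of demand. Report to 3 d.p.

1.952

ΔQ = 320.4 − 194 = 126.4; midpoint Q̄ = (194 + 320.4)/2 = 257.2.
ΔI = 5410 − 4200 = 1210; midpoint Ī = (4200 + 5410)/2 = 4805.
η = (ΔQ/Q̄) ÷ (ΔI/Ī) = (126.4/257.2) ÷ (1210/4805) = 1.952.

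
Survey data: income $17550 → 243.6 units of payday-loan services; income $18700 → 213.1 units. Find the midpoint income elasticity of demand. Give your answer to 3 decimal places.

ΔQ = 213.1 − 243.6 = -30.5; midpoint Q̄ = (243.6 + 213.1)/2 = 228.35.
ΔI = 18700 − 17550 = 1150; midpoint Ī = (17550 + 18700)/2 = 18125.
η = (ΔQ/Q̄) ÷ (ΔI/Ī) = (-30.5/228.35) ÷ (1150/18125) = -2.105.

-2.105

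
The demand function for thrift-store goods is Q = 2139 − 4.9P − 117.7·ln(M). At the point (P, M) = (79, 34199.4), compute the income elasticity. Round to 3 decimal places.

At P = 79, M = 34199.4: Q = 523.116.
Holding P constant, ∂Q/∂M = -117.7/M = -0.00344158.
η_M = (∂Q/∂M)·(M/Q) = -0.00344158 × (34199.4/523.116) = -0.225.

-0.225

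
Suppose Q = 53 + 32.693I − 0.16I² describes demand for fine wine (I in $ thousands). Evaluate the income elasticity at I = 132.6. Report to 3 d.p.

-0.820

At I = 132.6: Q = 1574.8502.
dQ/dI = 32.693 − 0.32I = -9.73900.
η = (dQ/dI)·(I/Q) = -9.73900 × (132.6/1574.8502) = -0.820.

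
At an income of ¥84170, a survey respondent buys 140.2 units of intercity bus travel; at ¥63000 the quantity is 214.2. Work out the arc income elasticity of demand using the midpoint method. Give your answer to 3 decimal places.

-1.452

ΔQ = 214.2 − 140.2 = 74; midpoint Q̄ = (140.2 + 214.2)/2 = 177.2.
ΔI = 63000 − 84170 = -21170; midpoint Ī = (84170 + 63000)/2 = 73585.
η = (ΔQ/Q̄) ÷ (ΔI/Ī) = (74/177.2) ÷ (-21170/73585) = -1.452.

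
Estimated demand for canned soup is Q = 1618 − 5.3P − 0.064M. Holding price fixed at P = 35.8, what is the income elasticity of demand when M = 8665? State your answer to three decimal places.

-0.635

At P = 35.8, M = 8665: Q = 873.700.
Holding P constant, ∂Q/∂M = −0.064.
η_M = (∂Q/∂M)·(M/Q) = -0.064 × (8665/873.700) = -0.635.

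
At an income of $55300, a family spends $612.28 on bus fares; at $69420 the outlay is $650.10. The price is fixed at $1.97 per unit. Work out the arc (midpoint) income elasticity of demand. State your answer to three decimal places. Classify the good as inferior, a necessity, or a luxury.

With a constant price, Q₁ = 612.28/1.97 = 310.802 and Q₂ = 650.10/1.97 = 330.000 (equivalently, work directly with expenditure since P cancels).
Midpoint %ΔQ = (650.10 − 612.28)/631.19 = 0.05992; midpoint %ΔI = (69420 − 55300)/62360 = 0.22643.
η = 0.05992 / 0.22643 = 0.265.
0 < η < 1 ⇒ necessity.

0.265 (necessity)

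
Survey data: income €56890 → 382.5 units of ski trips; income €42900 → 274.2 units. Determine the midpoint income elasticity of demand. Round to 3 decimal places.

ΔQ = 274.2 − 382.5 = -108.3; midpoint Q̄ = (382.5 + 274.2)/2 = 328.35.
ΔI = 42900 − 56890 = -13990; midpoint Ī = (56890 + 42900)/2 = 49895.
η = (ΔQ/Q̄) ÷ (ΔI/Ī) = (-108.3/328.35) ÷ (-13990/49895) = 1.176.

1.176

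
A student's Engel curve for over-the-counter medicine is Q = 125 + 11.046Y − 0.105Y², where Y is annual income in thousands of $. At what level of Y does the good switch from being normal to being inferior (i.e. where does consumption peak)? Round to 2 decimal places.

dQ/dY = 11.046 − 0.21Y.
The good is inferior where dQ/dY < 0. Setting dQ/dY = 0 gives Y = 11.046 / 0.21 = 52.60.

52.60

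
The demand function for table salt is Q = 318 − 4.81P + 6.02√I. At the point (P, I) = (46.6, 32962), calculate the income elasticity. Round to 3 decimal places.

0.460

At P = 46.6, I = 32962: Q = 1186.811.
Holding P constant, ∂Q/∂I = 6.02/(2√I) = 0.0165791.
η_I = (∂Q/∂I)·(I/Q) = 0.0165791 × (32962/1186.811) = 0.460.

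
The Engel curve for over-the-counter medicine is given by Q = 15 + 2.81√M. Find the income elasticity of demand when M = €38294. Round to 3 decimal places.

0.487

At M = 38294: Q = 564.885.
dQ/dM = 2.81/(2√M) = 0.00717978 at this income.
η = (dQ/dM)·(M/Q) = 0.00717978 × (38294/564.885) = 0.487.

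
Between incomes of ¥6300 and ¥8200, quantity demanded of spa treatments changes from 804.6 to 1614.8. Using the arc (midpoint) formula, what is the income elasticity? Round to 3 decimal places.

2.556

ΔQ = 1614.8 − 804.6 = 810.2; midpoint Q̄ = (804.6 + 1614.8)/2 = 1209.7.
ΔI = 8200 − 6300 = 1900; midpoint Ī = (6300 + 8200)/2 = 7250.
η = (ΔQ/Q̄) ÷ (ΔI/Ī) = (810.2/1209.7) ÷ (1900/7250) = 2.556.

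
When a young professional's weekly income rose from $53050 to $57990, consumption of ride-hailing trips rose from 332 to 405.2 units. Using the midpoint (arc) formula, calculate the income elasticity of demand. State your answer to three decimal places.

2.232

ΔQ = 405.2 − 332 = 73.2; midpoint Q̄ = (332 + 405.2)/2 = 368.6.
ΔI = 57990 − 53050 = 4940; midpoint Ī = (53050 + 57990)/2 = 55520.
η = (ΔQ/Q̄) ÷ (ΔI/Ī) = (73.2/368.6) ÷ (4940/55520) = 2.232.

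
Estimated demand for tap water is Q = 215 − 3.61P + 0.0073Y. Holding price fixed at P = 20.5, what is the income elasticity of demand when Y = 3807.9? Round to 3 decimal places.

At P = 20.5, Y = 3807.9: Q = 168.793.
Holding P constant, ∂Q/∂Y = 0.0073.
η_Y = (∂Q/∂Y)·(Y/Q) = 0.0073 × (3807.9/168.793) = 0.165.

0.165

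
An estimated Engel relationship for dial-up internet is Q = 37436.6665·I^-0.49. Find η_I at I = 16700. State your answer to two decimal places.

For Q = A·I^β the income elasticity is constant and equal to β.
Here β = -0.49, so η = -0.49.

-0.49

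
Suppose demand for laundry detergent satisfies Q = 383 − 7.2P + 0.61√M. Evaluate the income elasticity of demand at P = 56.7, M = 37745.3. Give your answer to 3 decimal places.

0.635

At P = 56.7, M = 37745.3: Q = 93.272.
Holding P constant, ∂Q/∂M = 0.61/(2√M) = 0.00156989.
η_M = (∂Q/∂M)·(M/Q) = 0.00156989 × (37745.3/93.272) = 0.635.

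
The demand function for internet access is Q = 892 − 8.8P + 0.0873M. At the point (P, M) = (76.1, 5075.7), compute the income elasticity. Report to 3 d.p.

0.666

At P = 76.1, M = 5075.7: Q = 665.429.
Holding P constant, ∂Q/∂M = 0.0873.
η_M = (∂Q/∂M)·(M/Q) = 0.0873 × (5075.7/665.429) = 0.666.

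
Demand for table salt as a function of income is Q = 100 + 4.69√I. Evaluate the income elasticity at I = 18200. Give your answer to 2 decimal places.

At I = 18200: Q = 732.716.
dQ/dI = 4.69/(2√I) = 0.0173823 at this income.
η = (dQ/dI)·(I/Q) = 0.0173823 × (18200/732.716) = 0.43.

0.43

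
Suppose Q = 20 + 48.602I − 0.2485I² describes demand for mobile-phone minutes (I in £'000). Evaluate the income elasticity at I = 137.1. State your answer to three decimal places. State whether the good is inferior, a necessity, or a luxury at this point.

-1.331 (inferior good)

At I = 137.1: Q = 2012.4263.
dQ/dI = 48.602 − 0.497I = -19.53670.
η = (dQ/dI)·(I/Q) = -19.53670 × (137.1/2012.4263) = -1.331.
η < 0 ⇒ inferior good.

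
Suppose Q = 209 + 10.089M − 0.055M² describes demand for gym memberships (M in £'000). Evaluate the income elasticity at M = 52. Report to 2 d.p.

0.39

At M = 52: Q = 584.9080.
dQ/dM = 10.089 − 0.11M = 4.36900.
η = (dQ/dM)·(M/Q) = 4.36900 × (52/584.9080) = 0.39.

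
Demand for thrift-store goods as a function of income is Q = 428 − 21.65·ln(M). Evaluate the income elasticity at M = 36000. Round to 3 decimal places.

At M = 36000: Q = 200.864.
dQ/dM = -21.65/M = -0.000601389 at this income.
η = (dQ/dM)·(M/Q) = -0.000601389 × (36000/200.864) = -0.108.

-0.108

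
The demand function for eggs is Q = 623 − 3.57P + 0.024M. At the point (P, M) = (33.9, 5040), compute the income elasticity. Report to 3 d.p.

At P = 33.9, M = 5040: Q = 622.937.
Holding P constant, ∂Q/∂M = 0.024.
η_M = (∂Q/∂M)·(M/Q) = 0.024 × (5040/622.937) = 0.194.

0.194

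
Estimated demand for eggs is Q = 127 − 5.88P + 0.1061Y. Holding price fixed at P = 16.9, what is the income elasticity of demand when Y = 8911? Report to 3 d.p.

0.972

At P = 16.9, Y = 8911: Q = 973.085.
Holding P constant, ∂Q/∂Y = 0.1061.
η_Y = (∂Q/∂Y)·(Y/Q) = 0.1061 × (8911/973.085) = 0.972.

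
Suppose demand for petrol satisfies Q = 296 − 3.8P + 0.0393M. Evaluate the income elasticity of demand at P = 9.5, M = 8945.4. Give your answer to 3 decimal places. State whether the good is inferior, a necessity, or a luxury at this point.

At P = 9.5, M = 8945.4: Q = 611.454.
Holding P constant, ∂Q/∂M = 0.0393.
η_M = (∂Q/∂M)·(M/Q) = 0.0393 × (8945.4/611.454) = 0.575.
Since 0 < η < 1, this is a necessity.

0.575 (necessity)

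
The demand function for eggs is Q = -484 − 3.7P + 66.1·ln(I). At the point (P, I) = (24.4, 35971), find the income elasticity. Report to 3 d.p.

At P = 24.4, I = 35971: Q = 119.140.
Holding P constant, ∂Q/∂I = 66.1/I = 0.00183759.
η_I = (∂Q/∂I)·(I/Q) = 0.00183759 × (35971/119.140) = 0.555.

0.555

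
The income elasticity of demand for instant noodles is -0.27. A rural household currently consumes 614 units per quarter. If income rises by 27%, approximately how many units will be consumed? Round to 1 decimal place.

%ΔQ ≈ η × %ΔI = -0.27 × 27% = -7.29%.
New Q ≈ 614 × (1 − 0.0729) = 569.2.

569.2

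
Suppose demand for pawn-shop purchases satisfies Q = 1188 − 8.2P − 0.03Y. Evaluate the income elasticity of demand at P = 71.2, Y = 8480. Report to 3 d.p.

-0.727

At P = 71.2, Y = 8480: Q = 349.760.
Holding P constant, ∂Q/∂Y = −0.03.
η_Y = (∂Q/∂Y)·(Y/Q) = -0.03 × (8480/349.760) = -0.727.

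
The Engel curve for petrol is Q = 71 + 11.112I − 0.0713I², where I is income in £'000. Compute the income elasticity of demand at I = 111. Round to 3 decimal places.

-1.229

At I = 111: Q = 425.9447.
dQ/dI = 11.112 − 0.1426I = -4.71660.
η = (dQ/dI)·(I/Q) = -4.71660 × (111/425.9447) = -1.229.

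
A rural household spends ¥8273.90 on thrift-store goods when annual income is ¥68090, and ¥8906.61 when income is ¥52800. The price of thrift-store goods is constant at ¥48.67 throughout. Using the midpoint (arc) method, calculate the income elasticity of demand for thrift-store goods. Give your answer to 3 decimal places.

-0.291

With a constant price, Q₁ = 8273.90/48.67 = 170.000 and Q₂ = 8906.61/48.67 = 183.000 (equivalently, work directly with expenditure since P cancels).
Midpoint %ΔQ = (8906.61 − 8273.90)/8590.26 = 0.07365; midpoint %ΔI = (52800 − 68090)/60445 = -0.25296.
η = 0.07365 / -0.25296 = -0.291.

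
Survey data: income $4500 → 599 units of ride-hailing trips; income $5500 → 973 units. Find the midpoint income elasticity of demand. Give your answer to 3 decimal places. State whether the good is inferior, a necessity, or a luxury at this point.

2.379 (luxury)

ΔQ = 973 − 599 = 374; midpoint Q̄ = (599 + 973)/2 = 786.
ΔI = 5500 − 4500 = 1000; midpoint Ī = (4500 + 5500)/2 = 5000.
η = (ΔQ/Q̄) ÷ (ΔI/Ī) = (374/786) ÷ (1000/5000) = 2.379.
η > 1 ⇒ luxury.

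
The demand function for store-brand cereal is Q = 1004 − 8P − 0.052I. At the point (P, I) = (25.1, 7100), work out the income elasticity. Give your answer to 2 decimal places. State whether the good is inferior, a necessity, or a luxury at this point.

At P = 25.1, I = 7100: Q = 434.000.
Holding P constant, ∂Q/∂I = −0.052.
η_I = (∂Q/∂I)·(I/Q) = -0.052 × (7100/434.000) = -0.85.
Since η < 0, this is an inferior good.

-0.85 (inferior good)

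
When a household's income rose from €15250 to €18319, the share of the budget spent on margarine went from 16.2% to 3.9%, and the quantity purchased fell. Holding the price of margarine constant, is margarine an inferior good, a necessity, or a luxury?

Quantity demanded falls as income rises, so η < 0.

inferior good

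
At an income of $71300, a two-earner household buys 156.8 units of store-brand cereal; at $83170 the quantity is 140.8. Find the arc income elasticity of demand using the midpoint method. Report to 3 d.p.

-0.700

ΔQ = 140.8 − 156.8 = -16; midpoint Q̄ = (156.8 + 140.8)/2 = 148.8.
ΔI = 83170 − 71300 = 11870; midpoint Ī = (71300 + 83170)/2 = 77235.
η = (ΔQ/Q̄) ÷ (ΔI/Ī) = (-16/148.8) ÷ (11870/77235) = -0.700.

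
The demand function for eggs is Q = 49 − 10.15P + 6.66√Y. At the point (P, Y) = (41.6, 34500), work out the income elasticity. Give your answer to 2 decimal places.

0.72

At P = 41.6, Y = 34500: Q = 863.800.
Holding P constant, ∂Q/∂Y = 6.66/(2√Y) = 0.0179281.
η_Y = (∂Q/∂Y)·(Y/Q) = 0.0179281 × (34500/863.800) = 0.72.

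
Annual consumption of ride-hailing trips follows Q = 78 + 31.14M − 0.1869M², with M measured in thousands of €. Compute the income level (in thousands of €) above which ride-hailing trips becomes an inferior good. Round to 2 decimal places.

dQ/dM = 31.14 − 0.3738M.
The good is inferior where dQ/dM < 0. Setting dQ/dM = 0 gives M = 31.14 / 0.3738 = 83.31.

83.31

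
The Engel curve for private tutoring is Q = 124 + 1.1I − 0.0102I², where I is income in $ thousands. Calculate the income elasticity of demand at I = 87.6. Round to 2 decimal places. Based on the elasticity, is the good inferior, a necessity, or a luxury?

-0.42 (inferior good)

At I = 87.6: Q = 142.0876.
dQ/dI = 1.1 − 0.0204I = -0.68704.
η = (dQ/dI)·(I/Q) = -0.68704 × (87.6/142.0876) = -0.42.
η < 0 ⇒ inferior good.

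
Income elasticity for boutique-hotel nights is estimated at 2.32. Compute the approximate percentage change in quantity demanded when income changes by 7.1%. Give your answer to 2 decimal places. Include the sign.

%ΔQ ≈ η × %ΔI = 2.32 × 7.1% = 16.47%.

16.47%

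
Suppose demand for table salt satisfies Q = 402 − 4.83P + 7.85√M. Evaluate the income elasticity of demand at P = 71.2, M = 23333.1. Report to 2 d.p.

At P = 71.2, M = 23333.1: Q = 1257.205.
Holding P constant, ∂Q/∂M = 7.85/(2√M) = 0.0256953.
η_M = (∂Q/∂M)·(M/Q) = 0.0256953 × (23333.1/1257.205) = 0.48.

0.48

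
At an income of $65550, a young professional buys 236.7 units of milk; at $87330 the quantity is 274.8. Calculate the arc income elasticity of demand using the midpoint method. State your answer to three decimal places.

0.523

ΔQ = 274.8 − 236.7 = 38.1; midpoint Q̄ = (236.7 + 274.8)/2 = 255.75.
ΔI = 87330 − 65550 = 21780; midpoint Ī = (65550 + 87330)/2 = 76440.
η = (ΔQ/Q̄) ÷ (ΔI/Ī) = (38.1/255.75) ÷ (21780/76440) = 0.523.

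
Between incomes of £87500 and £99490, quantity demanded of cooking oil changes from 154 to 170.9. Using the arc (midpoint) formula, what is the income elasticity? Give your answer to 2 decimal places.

0.81

ΔQ = 170.9 − 154 = 16.9; midpoint Q̄ = (154 + 170.9)/2 = 162.45.
ΔI = 99490 − 87500 = 11990; midpoint Ī = (87500 + 99490)/2 = 93495.
η = (ΔQ/Q̄) ÷ (ΔI/Ī) = (16.9/162.45) ÷ (11990/93495) = 0.81.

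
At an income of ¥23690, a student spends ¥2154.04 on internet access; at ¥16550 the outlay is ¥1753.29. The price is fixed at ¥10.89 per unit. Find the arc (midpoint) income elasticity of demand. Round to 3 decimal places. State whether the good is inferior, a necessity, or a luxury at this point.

0.578 (necessity)

With a constant price, Q₁ = 2154.04/10.89 = 197.800 and Q₂ = 1753.29/10.89 = 161.000 (equivalently, work directly with expenditure since P cancels).
Midpoint %ΔQ = (1753.29 − 2154.04)/1953.67 = -0.20513; midpoint %ΔI = (16550 − 23690)/20120 = -0.35487.
η = -0.20513 / -0.35487 = 0.578.
0 < η < 1 ⇒ necessity.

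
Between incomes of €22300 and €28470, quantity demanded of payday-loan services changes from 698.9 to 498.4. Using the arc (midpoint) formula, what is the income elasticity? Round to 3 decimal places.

ΔQ = 498.4 − 698.9 = -200.5; midpoint Q̄ = (698.9 + 498.4)/2 = 598.65.
ΔI = 28470 − 22300 = 6170; midpoint Ī = (22300 + 28470)/2 = 25385.
η = (ΔQ/Q̄) ÷ (ΔI/Ī) = (-200.5/598.65) ÷ (6170/25385) = -1.378.

-1.378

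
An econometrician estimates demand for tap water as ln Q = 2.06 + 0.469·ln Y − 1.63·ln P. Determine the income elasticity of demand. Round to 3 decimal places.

0.469

In a log-linear demand, the coefficient on ln Y is the income elasticity.
So η = 0.469.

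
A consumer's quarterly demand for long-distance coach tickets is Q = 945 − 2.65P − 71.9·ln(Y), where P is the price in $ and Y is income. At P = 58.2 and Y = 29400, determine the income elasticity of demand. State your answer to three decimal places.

At P = 58.2, Y = 29400: Q = 51.009.
Holding P constant, ∂Q/∂Y = -71.9/Y = -0.00244558.
η_Y = (∂Q/∂Y)·(Y/Q) = -0.00244558 × (29400/51.009) = -1.410.

-1.410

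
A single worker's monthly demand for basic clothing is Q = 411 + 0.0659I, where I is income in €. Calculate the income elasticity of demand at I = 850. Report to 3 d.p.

0.120

At I = 850: Q = 467.015.
dQ/dI = 0.0659.
η = (dQ/dI)·(I/Q) = 0.0659 × (850/467.015) = 0.120.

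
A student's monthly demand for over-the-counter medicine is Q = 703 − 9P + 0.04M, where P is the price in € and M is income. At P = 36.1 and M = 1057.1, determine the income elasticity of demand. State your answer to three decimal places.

At P = 36.1, M = 1057.1: Q = 420.384.
Holding P constant, ∂Q/∂M = 0.04.
η_M = (∂Q/∂M)·(M/Q) = 0.04 × (1057.1/420.384) = 0.101.

0.101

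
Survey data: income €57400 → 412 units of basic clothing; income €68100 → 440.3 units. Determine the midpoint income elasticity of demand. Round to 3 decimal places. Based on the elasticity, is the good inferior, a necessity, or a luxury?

ΔQ = 440.3 − 412 = 28.3; midpoint Q̄ = (412 + 440.3)/2 = 426.15.
ΔI = 68100 − 57400 = 10700; midpoint Ī = (57400 + 68100)/2 = 62750.
η = (ΔQ/Q̄) ÷ (ΔI/Ī) = (28.3/426.15) ÷ (10700/62750) = 0.389.
0 < η < 1 ⇒ necessity.

0.389 (necessity)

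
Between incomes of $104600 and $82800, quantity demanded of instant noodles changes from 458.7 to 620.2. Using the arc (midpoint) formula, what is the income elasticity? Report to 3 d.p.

ΔQ = 620.2 − 458.7 = 161.5; midpoint Q̄ = (458.7 + 620.2)/2 = 539.45.
ΔI = 82800 − 104600 = -21800; midpoint Ī = (104600 + 82800)/2 = 93700.
η = (ΔQ/Q̄) ÷ (ΔI/Ī) = (161.5/539.45) ÷ (-21800/93700) = -1.287.

-1.287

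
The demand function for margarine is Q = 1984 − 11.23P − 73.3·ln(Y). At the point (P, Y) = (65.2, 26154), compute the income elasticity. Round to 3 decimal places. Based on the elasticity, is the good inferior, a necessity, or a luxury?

-0.145 (inferior good)

At P = 65.2, Y = 26154: Q = 506.214.
Holding P constant, ∂Q/∂Y = -73.3/Y = -0.00280263.
η_Y = (∂Q/∂Y)·(Y/Q) = -0.00280263 × (26154/506.214) = -0.145.
Since η < 0, this is an inferior good.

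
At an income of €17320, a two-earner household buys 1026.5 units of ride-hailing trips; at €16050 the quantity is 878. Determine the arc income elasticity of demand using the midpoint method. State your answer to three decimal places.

2.049

ΔQ = 878 − 1026.5 = -148.5; midpoint Q̄ = (1026.5 + 878)/2 = 952.25.
ΔI = 16050 − 17320 = -1270; midpoint Ī = (17320 + 16050)/2 = 16685.
η = (ΔQ/Q̄) ÷ (ΔI/Ī) = (-148.5/952.25) ÷ (-1270/16685) = 2.049.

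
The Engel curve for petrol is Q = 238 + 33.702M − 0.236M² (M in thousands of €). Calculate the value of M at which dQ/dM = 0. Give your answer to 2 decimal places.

71.40

dQ/dM = 33.702 − 0.472M.
The good is inferior where dQ/dM < 0. Setting dQ/dM = 0 gives M = 33.702 / 0.472 = 71.40.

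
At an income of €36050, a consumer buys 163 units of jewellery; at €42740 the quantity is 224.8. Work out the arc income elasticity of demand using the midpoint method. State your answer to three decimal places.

ΔQ = 224.8 − 163 = 61.8; midpoint Q̄ = (163 + 224.8)/2 = 193.9.
ΔI = 42740 − 36050 = 6690; midpoint Ī = (36050 + 42740)/2 = 39395.
η = (ΔQ/Q̄) ÷ (ΔI/Ī) = (61.8/193.9) ÷ (6690/39395) = 1.877.

1.877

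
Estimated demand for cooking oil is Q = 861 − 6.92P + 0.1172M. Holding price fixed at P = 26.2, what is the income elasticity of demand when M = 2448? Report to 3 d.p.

0.297

At P = 26.2, M = 2448: Q = 966.602.
Holding P constant, ∂Q/∂M = 0.1172.
η_M = (∂Q/∂M)·(M/Q) = 0.1172 × (2448/966.602) = 0.297.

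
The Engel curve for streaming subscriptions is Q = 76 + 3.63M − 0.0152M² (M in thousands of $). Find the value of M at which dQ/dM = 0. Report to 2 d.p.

119.41

dQ/dM = 3.63 − 0.0304M.
The good is inferior where dQ/dM < 0. Setting dQ/dM = 0 gives M = 3.63 / 0.0304 = 119.41.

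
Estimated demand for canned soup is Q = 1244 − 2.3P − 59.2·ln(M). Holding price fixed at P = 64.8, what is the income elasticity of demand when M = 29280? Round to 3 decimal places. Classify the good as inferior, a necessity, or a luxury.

-0.122 (inferior good)

At P = 64.8, M = 29280: Q = 486.108.
Holding P constant, ∂Q/∂M = -59.2/M = -0.00202186.
η_M = (∂Q/∂M)·(M/Q) = -0.00202186 × (29280/486.108) = -0.122.
Since η < 0, this is an inferior good.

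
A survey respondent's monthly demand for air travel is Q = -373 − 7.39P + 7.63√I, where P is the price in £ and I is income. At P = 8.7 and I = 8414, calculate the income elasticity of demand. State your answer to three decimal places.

1.333

At P = 8.7, I = 8414: Q = 262.591.
Holding P constant, ∂Q/∂I = 7.63/(2√I) = 0.0415904.
η_I = (∂Q/∂I)·(I/Q) = 0.0415904 × (8414/262.591) = 1.333.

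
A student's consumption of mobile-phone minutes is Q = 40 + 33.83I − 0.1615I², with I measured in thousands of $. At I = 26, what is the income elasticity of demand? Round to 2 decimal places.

0.82

At I = 26: Q = 810.4060.
dQ/dI = 33.83 − 0.323I = 25.43200.
η = (dQ/dI)·(I/Q) = 25.43200 × (26/810.4060) = 0.82.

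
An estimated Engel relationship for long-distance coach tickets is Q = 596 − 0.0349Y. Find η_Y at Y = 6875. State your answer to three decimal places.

At Y = 6875: Q = 356.063.
dQ/dY = −0.0349.
η = (dQ/dY)·(Y/Q) = -0.0349 × (6875/356.063) = -0.674.

-0.674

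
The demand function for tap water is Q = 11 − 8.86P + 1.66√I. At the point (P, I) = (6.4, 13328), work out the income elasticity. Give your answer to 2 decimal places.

At P = 6.4, I = 13328: Q = 145.938.
Holding P constant, ∂Q/∂I = 1.66/(2√I) = 0.00718945.
η_I = (∂Q/∂I)·(I/Q) = 0.00718945 × (13328/145.938) = 0.66.

0.66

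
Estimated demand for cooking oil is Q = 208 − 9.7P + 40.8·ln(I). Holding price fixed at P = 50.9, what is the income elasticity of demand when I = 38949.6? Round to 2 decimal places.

0.28

At P = 50.9, I = 38949.6: Q = 145.527.
Holding P constant, ∂Q/∂I = 40.8/I = 0.00104751.
η_I = (∂Q/∂I)·(I/Q) = 0.00104751 × (38949.6/145.527) = 0.28.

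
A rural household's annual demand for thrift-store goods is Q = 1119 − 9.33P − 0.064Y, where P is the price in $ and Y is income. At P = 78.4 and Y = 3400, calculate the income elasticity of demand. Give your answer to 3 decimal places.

-1.281

At P = 78.4, Y = 3400: Q = 169.928.
Holding P constant, ∂Q/∂Y = −0.064.
η_Y = (∂Q/∂Y)·(Y/Q) = -0.064 × (3400/169.928) = -1.281.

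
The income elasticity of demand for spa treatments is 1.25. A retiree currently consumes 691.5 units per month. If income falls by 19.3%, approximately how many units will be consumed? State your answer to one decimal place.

%ΔQ ≈ η × %ΔI = 1.25 × (-19.3%) = -24.125%.
New Q ≈ 691.5 × (1 − 0.24125) = 524.7.

524.7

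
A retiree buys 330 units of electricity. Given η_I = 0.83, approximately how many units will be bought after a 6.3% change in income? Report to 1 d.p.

%ΔQ ≈ η × %ΔI = 0.83 × 6.3% = 5.229%.
New Q ≈ 330 × (1 + 0.05229) = 347.3.

347.3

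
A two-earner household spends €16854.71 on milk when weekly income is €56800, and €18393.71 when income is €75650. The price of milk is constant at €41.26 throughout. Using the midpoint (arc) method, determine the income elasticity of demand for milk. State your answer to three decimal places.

With a constant price, Q₁ = 16854.71/41.26 = 408.500 and Q₂ = 18393.71/41.26 = 445.800 (equivalently, work directly with expenditure since P cancels).
Midpoint %ΔQ = (18393.71 − 16854.71)/17624.21 = 0.08732; midpoint %ΔI = (75650 − 56800)/66225 = 0.28464.
η = 0.08732 / 0.28464 = 0.307.

0.307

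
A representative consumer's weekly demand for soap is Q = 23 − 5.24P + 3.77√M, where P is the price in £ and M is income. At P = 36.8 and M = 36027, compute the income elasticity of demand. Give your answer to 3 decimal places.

0.656

At P = 36.8, M = 36027: Q = 545.743.
Holding P constant, ∂Q/∂M = 3.77/(2√M) = 0.0099311.
η_M = (∂Q/∂M)·(M/Q) = 0.0099311 × (36027/545.743) = 0.656.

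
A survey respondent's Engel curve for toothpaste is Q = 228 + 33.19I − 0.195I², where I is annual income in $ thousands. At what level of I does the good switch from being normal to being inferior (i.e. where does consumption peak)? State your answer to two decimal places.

85.10

dQ/dI = 33.19 − 0.39I.
The good is inferior where dQ/dI < 0. Setting dQ/dI = 0 gives I = 33.19 / 0.39 = 85.10.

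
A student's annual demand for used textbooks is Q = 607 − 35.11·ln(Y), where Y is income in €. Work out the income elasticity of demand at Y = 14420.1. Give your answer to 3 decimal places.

-0.130

At Y = 14420.1: Q = 270.773.
dQ/dY = -35.11/Y = -0.0024348 at this income.
η = (dQ/dY)·(Y/Q) = -0.0024348 × (14420.1/270.773) = -0.130.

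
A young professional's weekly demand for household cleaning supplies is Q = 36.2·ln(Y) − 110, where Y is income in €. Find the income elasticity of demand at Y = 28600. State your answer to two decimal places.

At Y = 28600: Q = 261.454.
dQ/dY = 36.2/Y = 0.00126573 at this income.
η = (dQ/dY)·(Y/Q) = 0.00126573 × (28600/261.454) = 0.14.

0.14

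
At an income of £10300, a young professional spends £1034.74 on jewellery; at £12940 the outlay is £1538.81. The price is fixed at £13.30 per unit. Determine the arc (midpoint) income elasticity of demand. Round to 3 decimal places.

1.724

With a constant price, Q₁ = 1034.74/13.30 = 77.800 and Q₂ = 1538.81/13.30 = 115.700 (equivalently, work directly with expenditure since P cancels).
Midpoint %ΔQ = (1538.81 − 1034.74)/1286.78 = 0.39173; midpoint %ΔI = (12940 − 10300)/11620 = 0.22719.
η = 0.39173 / 0.22719 = 1.724.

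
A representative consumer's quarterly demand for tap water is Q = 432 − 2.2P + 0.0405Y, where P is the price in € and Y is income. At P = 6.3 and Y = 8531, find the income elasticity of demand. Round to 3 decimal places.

At P = 6.3, Y = 8531: Q = 763.646.
Holding P constant, ∂Q/∂Y = 0.0405.
η_Y = (∂Q/∂Y)·(Y/Q) = 0.0405 × (8531/763.646) = 0.452.

0.452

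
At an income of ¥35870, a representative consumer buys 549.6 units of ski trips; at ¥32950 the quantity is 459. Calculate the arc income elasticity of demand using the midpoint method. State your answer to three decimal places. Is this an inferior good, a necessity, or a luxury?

2.117 (luxury)

ΔQ = 459 − 549.6 = -90.6; midpoint Q̄ = (549.6 + 459)/2 = 504.3.
ΔI = 32950 − 35870 = -2920; midpoint Ī = (35870 + 32950)/2 = 34410.
η = (ΔQ/Q̄) ÷ (ΔI/Ī) = (-90.6/504.3) ÷ (-2920/34410) = 2.117.
η > 1 ⇒ luxury.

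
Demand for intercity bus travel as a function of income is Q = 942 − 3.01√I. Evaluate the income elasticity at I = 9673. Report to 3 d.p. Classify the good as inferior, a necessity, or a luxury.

At I = 9673: Q = 645.962.
dQ/dI = -3.01/(2√I) = -0.0153023 at this income.
η = (dQ/dI)·(I/Q) = -0.0153023 × (9673/645.962) = -0.229.
Since η < 0, the good is an inferior good.

-0.229 (inferior good)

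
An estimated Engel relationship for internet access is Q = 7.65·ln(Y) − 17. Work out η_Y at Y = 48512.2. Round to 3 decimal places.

At Y = 48512.2: Q = 65.540.
dQ/dY = 7.65/Y = 0.000157692 at this income.
η = (dQ/dY)·(Y/Q) = 0.000157692 × (48512.2/65.540) = 0.117.

0.117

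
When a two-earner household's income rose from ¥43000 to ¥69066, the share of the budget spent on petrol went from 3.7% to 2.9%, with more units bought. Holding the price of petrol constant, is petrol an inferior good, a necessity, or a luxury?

necessity

Quantity rises but the budget share falls as income rises, so 0 < η < 1.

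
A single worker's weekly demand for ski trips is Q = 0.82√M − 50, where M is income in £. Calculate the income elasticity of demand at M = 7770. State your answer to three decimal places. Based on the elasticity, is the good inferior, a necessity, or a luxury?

1.622 (luxury)

At M = 7770: Q = 22.281.
dQ/dM = 0.82/(2√M) = 0.00465129 at this income.
η = (dQ/dM)·(M/Q) = 0.00465129 × (7770/22.281) = 1.622.
Since η > 1, the good is a luxury.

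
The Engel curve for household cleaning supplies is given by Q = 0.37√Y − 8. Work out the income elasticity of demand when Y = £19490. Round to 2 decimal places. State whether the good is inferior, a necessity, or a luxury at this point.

0.59 (necessity)

At Y = 19490: Q = 43.654.
dQ/dY = 0.37/(2√Y) = 0.00132515 at this income.
η = (dQ/dY)·(Y/Q) = 0.00132515 × (19490/43.654) = 0.59.
Since 0 < η < 1, the good is a necessity.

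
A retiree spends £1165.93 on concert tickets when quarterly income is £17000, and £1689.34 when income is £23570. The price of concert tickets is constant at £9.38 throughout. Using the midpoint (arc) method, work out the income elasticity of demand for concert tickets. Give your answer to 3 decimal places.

With a constant price, Q₁ = 1165.93/9.38 = 124.300 and Q₂ = 1689.34/9.38 = 180.100 (equivalently, work directly with expenditure since P cancels).
Midpoint %ΔQ = (1689.34 − 1165.93)/1427.64 = 0.36663; midpoint %ΔI = (23570 − 17000)/20285 = 0.32388.
η = 0.36663 / 0.32388 = 1.132.

1.132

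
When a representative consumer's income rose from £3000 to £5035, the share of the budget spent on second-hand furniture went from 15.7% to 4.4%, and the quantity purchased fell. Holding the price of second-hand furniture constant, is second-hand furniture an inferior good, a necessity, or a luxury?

inferior good

Quantity demanded falls as income rises, so η < 0.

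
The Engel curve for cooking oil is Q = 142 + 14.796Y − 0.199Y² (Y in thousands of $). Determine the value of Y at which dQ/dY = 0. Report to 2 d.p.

37.18

dQ/dY = 14.796 − 0.398Y.
The good is inferior where dQ/dY < 0. Setting dQ/dY = 0 gives Y = 14.796 / 0.398 = 37.18.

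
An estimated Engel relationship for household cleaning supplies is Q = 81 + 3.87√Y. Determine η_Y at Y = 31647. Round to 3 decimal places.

0.447

At Y = 31647: Q = 769.458.
dQ/dY = 3.87/(2√Y) = 0.0108771 at this income.
η = (dQ/dY)·(Y/Q) = 0.0108771 × (31647/769.458) = 0.447.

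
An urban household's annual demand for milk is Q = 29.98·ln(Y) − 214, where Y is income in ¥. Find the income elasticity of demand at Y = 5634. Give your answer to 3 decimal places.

0.667

At Y = 5634: Q = 44.925.
dQ/dY = 29.98/Y = 0.00532126 at this income.
η = (dQ/dY)·(Y/Q) = 0.00532126 × (5634/44.925) = 0.667.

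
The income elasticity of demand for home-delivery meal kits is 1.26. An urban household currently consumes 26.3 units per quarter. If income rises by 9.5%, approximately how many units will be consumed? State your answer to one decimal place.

29.4

%ΔQ ≈ η × %ΔI = 1.26 × 9.5% = 11.97%.
New Q ≈ 26.3 × (1 + 0.1197) = 29.4.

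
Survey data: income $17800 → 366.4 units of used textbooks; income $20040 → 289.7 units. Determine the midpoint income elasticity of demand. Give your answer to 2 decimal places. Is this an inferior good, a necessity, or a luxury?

ΔQ = 289.7 − 366.4 = -76.7; midpoint Q̄ = (366.4 + 289.7)/2 = 328.05.
ΔI = 20040 − 17800 = 2240; midpoint Ī = (17800 + 20040)/2 = 18920.
η = (ΔQ/Q̄) ÷ (ΔI/Ī) = (-76.7/328.05) ÷ (2240/18920) = -1.97.
η < 0 ⇒ inferior good.

-1.97 (inferior good)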